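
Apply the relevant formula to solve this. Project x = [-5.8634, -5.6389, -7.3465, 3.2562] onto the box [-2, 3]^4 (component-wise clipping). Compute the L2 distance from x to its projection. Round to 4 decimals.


Project each component onto [-2, 3].
clip(-5.8634) = -2.0, clip(-5.6389) = -2.0, clip(-7.3465) = -2.0, clip(3.2562) = 3.0
Projection = [-2.0, -2.0, -2.0, 3.0]
Squared diffs: [14.9259, 13.2416, 28.5851, 0.0656]
Distance = sqrt(56.8182) = 7.5378


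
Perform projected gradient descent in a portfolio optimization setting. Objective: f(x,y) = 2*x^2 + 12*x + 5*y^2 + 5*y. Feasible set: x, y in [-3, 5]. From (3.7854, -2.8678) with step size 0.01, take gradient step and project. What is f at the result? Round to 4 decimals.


Step 1: Compute gradient at (3.7854, -2.8678).
grad_x = 2*2*3.7854 + 12 = 27.1416
grad_y = 2*5*-2.8678 + 5 = -23.678
Step 2: Gradient step.
x_raw = 3.7854 - 0.01*27.1416 = 3.514
y_raw = -2.8678 - 0.01*-23.678 = -2.631
Step 3: Project onto [-3, 5].
x_proj = clip(3.514) = 3.514
y_proj = clip(-2.631) = -2.631
Step 4: Evaluate f.
f(3.514, -2.631) = 88.3202


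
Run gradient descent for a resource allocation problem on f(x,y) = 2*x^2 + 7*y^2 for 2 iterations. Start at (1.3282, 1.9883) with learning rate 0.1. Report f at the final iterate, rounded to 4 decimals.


Gradient descent on f(x,y) = 2*x^2 + 7*y^2.
Starting point: (1.3282, 1.9883), alpha = 0.1
Step 1: grad_x = 2*2*1.3282 = 5.3128, grad_y = 2*7*1.9883 = 27.8362
  x_1 = 1.3282 - 0.1*5.3128 = 0.7969
  y_1 = 1.9883 - 0.1*27.8362 = -0.7953
Step 2: grad_x = 2*2*0.7969 = 3.1877, grad_y = 2*7*-0.7953 = -11.1345
  x_2 = 0.7969 - 0.1*3.1877 = 0.4782
  y_2 = -0.7953 - 0.1*-11.1345 = 0.3181
f(0.4782, 0.3181) = 2*0.4782^2 + 7*0.3181^2 = 1.1657


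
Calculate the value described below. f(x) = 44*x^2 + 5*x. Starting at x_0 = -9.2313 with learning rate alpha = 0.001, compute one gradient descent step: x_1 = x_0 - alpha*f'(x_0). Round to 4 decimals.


We compute the gradient at x_0 and apply the update.
f'(x) = 88*x + 5
f'(-9.2313) = 88*-9.2313 + 5 = -807.3544
x_1 = -9.2313 - 0.001*-807.3544 = -8.4239


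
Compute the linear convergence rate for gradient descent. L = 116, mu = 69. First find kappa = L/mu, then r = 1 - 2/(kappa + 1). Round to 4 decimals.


Step 1: Compute the condition number.
kappa = L/mu = 116/69 = 1.6812
Step 2: Compute the convergence rate.
r = 1 - 2/(kappa + 1) = 1 - 2*mu/(L + mu) = (L - mu)/(L + mu) = 47/185 = 0.2541


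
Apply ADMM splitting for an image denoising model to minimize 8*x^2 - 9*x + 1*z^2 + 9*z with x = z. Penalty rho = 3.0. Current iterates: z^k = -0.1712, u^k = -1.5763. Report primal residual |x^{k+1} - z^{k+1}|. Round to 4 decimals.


ADMM iteration with rho = 3.0, z^k = -0.1712, u^k = -1.5763
Step 1: x-update.
Minimize 8*x^2 - 9*x + (3.0/2)*(x + 0.1712 - 1.5763)^2
FOC: (2*8 + 3.0)*x = 9 + 3.0*(-0.1712 + 1.5763)
x^{k+1} = 0.6955
Step 2: z-update.
Minimize 1*z^2 + 9*z + (3.0/2)*(0.6955 - z - 1.5763)^2
FOC: (2*1 + 3.0)*z = -9 + 3.0*(0.6955 - 1.5763)
z^{k+1} = -2.3285
Step 3: u-update.
u^{k+1} = -1.5763 + 0.6955 + 2.3285 = 1.4477
Step 4: Primal residual = |0.6955 + 2.3285| = 3.024


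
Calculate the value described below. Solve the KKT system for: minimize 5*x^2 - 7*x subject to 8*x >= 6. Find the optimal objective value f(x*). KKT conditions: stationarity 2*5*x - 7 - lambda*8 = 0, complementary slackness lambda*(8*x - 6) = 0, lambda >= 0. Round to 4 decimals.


Step 1: Try lambda = 0 (constraint inactive).
x_unc = 7/(2*5) = 0.7
Check: 8*0.7 = 5.6 < 6 -- violated!
Step 2: Constraint must be active: 8*x = 6
x* = 6/8 = 0.75
lambda = (2*5*0.75 - 7)/8 = 0.0625
Step 3: Compute optimal value.
f(x*) = 5*0.75^2 - 7*0.75 = -2.4375


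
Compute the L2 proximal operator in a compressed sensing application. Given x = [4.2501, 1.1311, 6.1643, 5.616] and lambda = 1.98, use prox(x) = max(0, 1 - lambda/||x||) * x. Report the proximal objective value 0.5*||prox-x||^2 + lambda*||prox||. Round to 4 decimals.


Step 1: Compute ||x||.
||x|| = 9.4277
Step 2: Compute scaling factor.
scale = max(0, 1 - 1.98/9.4277) = 0.79
Step 3: prox(x) = [3.3575, 0.8935, 4.8697, 4.4365]
||prox(x)|| = 7.4477
Step 4: Proximal objective.
0.5*||prox-x||^2 = 1.9602
lambda*||prox|| = 14.7464
Total = 16.7066


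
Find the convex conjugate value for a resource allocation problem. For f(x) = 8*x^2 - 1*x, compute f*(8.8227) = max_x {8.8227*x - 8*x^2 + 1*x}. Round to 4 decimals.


f*(y) = sup_x {y*x - a*x^2 - b*x} = sup_x {(y-b)*x - a*x^2}
FOC: (y - b) - 2a*x = 0 => x* = (y - b)/(2a)
x* = (8.8227 + 1)/(2*8) = 0.6139
f*(8.8227) = (y-b)^2/(4a) = (8.8227 + 1)^2/(4*8)
= 96.4854/32 = 3.0152


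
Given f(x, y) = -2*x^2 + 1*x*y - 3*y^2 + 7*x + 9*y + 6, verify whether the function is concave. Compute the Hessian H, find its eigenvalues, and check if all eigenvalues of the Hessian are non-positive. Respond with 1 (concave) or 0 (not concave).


The Hessian of f(x,y) = -2*x^2 + 1*x*y - 3*y^2 + 7*x + 9*y + 6 is:
H = [[-4, 1], [1, -6]]
Trace = -4 - 6 = -10
Determinant = -4*-6 - (1)^2 = 23
Discriminant = (-10)^2 - 4*23 = 8.0
Eigenvalues: lambda_1 = -6.4142, lambda_2 = -3.5858
The function is concave.

1


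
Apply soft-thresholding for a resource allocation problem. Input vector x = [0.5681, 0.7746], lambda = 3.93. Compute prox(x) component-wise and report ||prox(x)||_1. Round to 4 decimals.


Soft-thresholding with lambda = 3.93:
prox(0.5681) = sign(0.5681)*max(|0.5681| - 3.93, 0) = 0.0
prox(0.7746) = sign(0.7746)*max(|0.7746| - 3.93, 0) = 0.0
prox(x) = [0.0, 0.0]
||prox(x)||_1 = 0.0 + 0.0 = 0.0


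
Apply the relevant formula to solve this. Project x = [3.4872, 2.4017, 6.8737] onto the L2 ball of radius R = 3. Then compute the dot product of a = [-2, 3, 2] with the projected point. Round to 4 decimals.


Step 1: Compute ||x|| (intermediates to 6 decimals).
||x|| = sqrt(3.4872^2 + 2.4017^2 + 6.8737^2) = 8.073195
Step 2: Project.
Since ||x|| > R, scale = R/||x|| = 3/8.073195 = 0.3716, proj(x) = scale * x
proj(x) = [1.295844, 0.892472, 2.554267]
Step 3: Dot product.
a^T * proj(x) = -2*1.295844 + 3*0.892472 + 2*2.554267 = 5.1943


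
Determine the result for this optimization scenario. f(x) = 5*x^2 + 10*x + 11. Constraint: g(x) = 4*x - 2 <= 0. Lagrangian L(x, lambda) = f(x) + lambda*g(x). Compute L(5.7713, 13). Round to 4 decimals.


Step 1: Evaluate f(x).
f(5.7713) = 5*5.7713^2 + 10*5.7713 + 11 = 235.2525
Step 2: Evaluate g(x).
g(5.7713) = 4*5.7713 - 2 = 21.0852
Step 3: Compute Lagrangian.
L = 235.2525 + 13*21.0852 = 509.3601


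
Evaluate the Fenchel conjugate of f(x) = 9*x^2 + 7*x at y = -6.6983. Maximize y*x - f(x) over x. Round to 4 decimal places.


f*(y) = sup_x {y*x - a*x^2 - b*x} = sup_x {(y-b)*x - a*x^2}
FOC: (y - b) - 2a*x = 0 => x* = (y - b)/(2a)
x* = (-6.6983 - 7)/(2*9) = -0.761
f*(-6.6983) = (y-b)^2/(4a) = (-6.6983 - 7)^2/(4*9)
= 187.6434/36 = 5.2123


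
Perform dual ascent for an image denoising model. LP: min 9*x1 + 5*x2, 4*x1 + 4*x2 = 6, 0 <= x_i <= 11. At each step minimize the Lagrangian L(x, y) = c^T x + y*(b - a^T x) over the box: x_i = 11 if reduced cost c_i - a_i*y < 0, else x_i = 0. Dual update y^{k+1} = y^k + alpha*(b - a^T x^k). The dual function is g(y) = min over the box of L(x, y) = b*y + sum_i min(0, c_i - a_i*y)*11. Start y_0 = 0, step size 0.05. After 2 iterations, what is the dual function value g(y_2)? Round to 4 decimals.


Dual ascent for LP: min 9*x1 + 5*x2, 4*x1 + 4*x2 = 6, 0 <= x_i <= 11
Step 1: y^k = 0.0, reduced costs: (9.0, 5.0)
  x^k = (0.0, 0.0), subgradient = b - a^T x = 6.0
  y^{k+1} = 0.0 + 0.05*6.0 = 0.3
Step 2: y^k = 0.3, reduced costs: (7.8, 3.8)
  x^k = (0.0, 0.0), subgradient = b - a^T x = 6.0
  y^{k+1} = 0.3 + 0.05*6.0 = 0.6
Dual objective at y_2 = 0.6: reduced costs (6.6, 2.6), box minimizer x = (0.0, 0.0)
g(y_2) = b*y + (c1 - a1*y)*x1 + (c2 - a2*y)*x2 = 6*0.6 + 6.6*0.0 + 2.6*0.0 = 3.6 + 0.0 + 0.0 = 3.6


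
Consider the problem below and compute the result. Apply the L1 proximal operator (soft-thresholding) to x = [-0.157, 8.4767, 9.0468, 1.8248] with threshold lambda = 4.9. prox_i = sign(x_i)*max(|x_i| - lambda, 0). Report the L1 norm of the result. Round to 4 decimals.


Soft-thresholding with lambda = 4.9:
prox(-0.157) = sign(-0.157)*max(|-0.157| - 4.9, 0) = 0.0
prox(8.4767) = sign(8.4767)*max(|8.4767| - 4.9, 0) = 3.5767
prox(9.0468) = sign(9.0468)*max(|9.0468| - 4.9, 0) = 4.1468
prox(1.8248) = sign(1.8248)*max(|1.8248| - 4.9, 0) = 0.0
prox(x) = [0.0, 3.5767, 4.1468, 0.0]
||prox(x)||_1 = 0.0 + 3.5767 + 4.1468 + 0.0 = 7.7235


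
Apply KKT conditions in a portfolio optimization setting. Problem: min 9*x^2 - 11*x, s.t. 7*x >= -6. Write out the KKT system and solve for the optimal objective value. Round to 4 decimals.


Step 1: Try lambda = 0 (constraint inactive).
Stationarity: 2*9*x - 11 = 0
x* = 11/(2*9) = 11/18 = 0.6111 (rounded; the exact value 11/18 is used below)
Check constraint: 7*0.6111 = 4.2777 >= -6 -- satisfied.
Step 2: Compute optimal value.
f(x*) = 9*(11/18)^2 - 11*(11/18) = -3.3611


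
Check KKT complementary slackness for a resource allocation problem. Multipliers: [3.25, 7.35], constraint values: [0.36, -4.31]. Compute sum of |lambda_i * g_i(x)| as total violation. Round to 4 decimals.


KKT complementary slackness check:
lambda_1 * g_1 = 3.25 * 0.36 = 1.17
lambda_2 * g_2 = 7.35 * -4.31 = -31.6785
Total violation = 1.17 + 31.6785 = 32.8485


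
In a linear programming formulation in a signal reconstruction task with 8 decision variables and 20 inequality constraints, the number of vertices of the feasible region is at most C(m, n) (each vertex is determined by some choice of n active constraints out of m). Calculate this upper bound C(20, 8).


Each vertex corresponds to some choice of n active constraints out of m, so the number of vertices is at most C(m, n) = m! / (n!(m-n)!).
m = 20, n = 8
Numerator: 20 * 19 * 18 * 17 * 16 * 15 * 14 * 13
Denominator: 8! = 40320
C(20, 8) = 125970


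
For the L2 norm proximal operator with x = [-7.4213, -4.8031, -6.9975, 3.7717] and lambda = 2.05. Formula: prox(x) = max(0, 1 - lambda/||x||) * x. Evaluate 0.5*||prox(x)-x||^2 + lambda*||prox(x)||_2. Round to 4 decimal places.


Step 1: Compute ||x||.
||x|| = 11.8885
Step 2: Compute scaling factor.
scale = max(0, 1 - 2.05/11.8885) = 0.8276
Step 3: prox(x) = [-6.1416, -3.9749, -5.7909, 3.1213]
||prox(x)|| = 9.8385
Step 4: Proximal objective.
0.5*||prox-x||^2 = 2.1013
lambda*||prox|| = 20.1689
Total = 22.2702


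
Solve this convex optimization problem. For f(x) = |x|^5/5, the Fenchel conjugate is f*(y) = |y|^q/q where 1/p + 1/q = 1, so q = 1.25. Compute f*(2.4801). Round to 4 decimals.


The conjugate exponent q satisfies 1/p + 1/q = 1.
p = 5, so q = 5/(5 - 1) = 1.25
|y|^q = 2.4801^1.25 = 3.1123
f*(2.4801) = 3.1123 / 1.25 = 2.4899


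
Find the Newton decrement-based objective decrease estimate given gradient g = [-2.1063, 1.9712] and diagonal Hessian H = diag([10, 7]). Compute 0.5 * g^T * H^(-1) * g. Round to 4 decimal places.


Step 1: H is diagonal, so H^(-1) * g = [-0.2106, 0.2816].
Step 2: g^T H^(-1) g = sum_i g_i^2 / H_ii
  = (-2.1063)^2/10 + (1.9712)^2/7
  = 0.4436 + 0.5551 = 0.9987
Step 3: Objective decrease = 0.5 * g^T H^(-1) g = 0.4994


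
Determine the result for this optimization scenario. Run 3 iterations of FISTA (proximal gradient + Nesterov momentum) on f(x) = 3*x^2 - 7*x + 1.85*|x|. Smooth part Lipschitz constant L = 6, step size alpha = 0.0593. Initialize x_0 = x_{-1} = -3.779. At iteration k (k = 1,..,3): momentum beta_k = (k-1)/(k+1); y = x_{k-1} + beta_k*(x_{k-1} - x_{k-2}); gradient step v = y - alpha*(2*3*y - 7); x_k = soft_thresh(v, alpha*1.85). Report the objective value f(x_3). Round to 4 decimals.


FISTA on f(x) = 3*x^2 - 7*x + 1.85*|x|
L = 6, alpha = 0.0593
Iteration 1: beta = 0.0, y = -3.779 + 0.0*(-3.779 + 3.779) = -3.779
  grad(y) = -29.674, v = y - alpha*grad = -2.0193
  prox(v) = soft_thresh(-2.0193, 0.1097) = -1.9096
Iteration 2: beta = 0.3333, y = -1.9096 + 0.3333*(-1.9096 + 3.779) = -1.2865
  grad(y) = -14.719, v = y - alpha*grad = -0.4137
  prox(v) = soft_thresh(-0.4137, 0.1097) = -0.304
Iteration 3: beta = 0.5, y = -0.304 + 0.5*(-0.304 + 1.9096) = 0.4989
  grad(y) = -4.0068, v = y - alpha*grad = 0.7365
  prox(v) = soft_thresh(0.7365, 0.1097) = 0.6268
f(x_3) = 3*0.6268^2 - 7*0.6268 + 1.85*|0.6268| = -2.0493


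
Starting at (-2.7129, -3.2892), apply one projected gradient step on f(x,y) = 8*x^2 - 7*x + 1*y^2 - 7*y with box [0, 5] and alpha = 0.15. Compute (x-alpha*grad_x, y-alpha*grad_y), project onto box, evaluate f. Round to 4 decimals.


Step 1: Compute gradient at (-2.7129, -3.2892).
grad_x = 2*8*-2.7129 - 7 = -50.4064
grad_y = 2*1*-3.2892 - 7 = -13.5784
Step 2: Gradient step.
x_raw = -2.7129 - 0.15*-50.4064 = 4.8481
y_raw = -3.2892 - 0.15*-13.5784 = -1.2524
Step 3: Project onto [0, 5].
x_proj = clip(4.8481) = 4.8481
y_proj = clip(-1.2524) = 0.0
Step 4: Evaluate f.
f(4.8481, 0.0) = 154.0931


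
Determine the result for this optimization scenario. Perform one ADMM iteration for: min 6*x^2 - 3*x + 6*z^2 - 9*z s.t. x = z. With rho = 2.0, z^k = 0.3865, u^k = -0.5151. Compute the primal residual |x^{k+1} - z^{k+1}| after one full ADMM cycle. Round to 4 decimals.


ADMM iteration with rho = 2.0, z^k = 0.3865, u^k = -0.5151
Step 1: x-update.
Minimize 6*x^2 - 3*x + (2.0/2)*(x - 0.3865 - 0.5151)^2
FOC: (2*6 + 2.0)*x = 3 + 2.0*(0.3865 + 0.5151)
x^{k+1} = 0.3431
Step 2: z-update.
Minimize 6*z^2 - 9*z + (2.0/2)*(0.3431 - z - 0.5151)^2
FOC: (2*6 + 2.0)*z = 9 + 2.0*(0.3431 - 0.5151)
z^{k+1} = 0.6183
Step 3: u-update.
u^{k+1} = -0.5151 + 0.3431 - 0.6183 = -0.7903
Step 4: Primal residual = |0.3431 - 0.6183| = 0.2752


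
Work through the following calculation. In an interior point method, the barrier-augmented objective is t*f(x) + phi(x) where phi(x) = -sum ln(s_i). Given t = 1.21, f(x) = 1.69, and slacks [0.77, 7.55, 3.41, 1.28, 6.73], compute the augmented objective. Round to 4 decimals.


Step 1: Compute log-barrier.
ln values: [-0.2614, 2.0215, 1.2267, 0.2469, 1.9066]
phi = -(-0.2614 + 2.0215 + 1.2267 + 0.2469 + 1.9066) = -5.1403
Step 2: Compute augmented objective.
t*f(x) = 1.21*1.69 = 2.0449
Total = 2.0449 - 5.1403 = -3.0954


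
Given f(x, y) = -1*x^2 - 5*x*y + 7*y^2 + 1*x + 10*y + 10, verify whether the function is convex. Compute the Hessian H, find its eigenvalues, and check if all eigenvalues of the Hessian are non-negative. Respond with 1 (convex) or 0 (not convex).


The Hessian of f(x,y) = -1*x^2 - 5*x*y + 7*y^2 + 1*x + 10*y + 10 is:
H = [[-2, -5], [-5, 14]]
Trace = -2 + 14 = 12
Determinant = -2*14 - (-5)^2 = -53
Discriminant = (12)^2 - 4*-53 = 356.0
Eigenvalues: lambda_1 = -3.434, lambda_2 = 15.434
The function is not convex.

0


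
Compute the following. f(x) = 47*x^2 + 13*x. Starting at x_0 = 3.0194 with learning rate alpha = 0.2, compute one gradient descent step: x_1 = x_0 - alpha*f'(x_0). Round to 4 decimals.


We compute the gradient at x_0 and apply the update.
f'(x) = 94*x + 13
f'(3.0194) = 94*3.0194 + 13 = 296.8236
x_1 = 3.0194 - 0.2*296.8236 = -56.3453


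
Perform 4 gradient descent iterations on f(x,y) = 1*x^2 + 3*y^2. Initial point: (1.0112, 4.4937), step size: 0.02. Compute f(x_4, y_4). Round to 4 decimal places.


Gradient descent on f(x,y) = 1*x^2 + 3*y^2.
Starting point: (1.0112, 4.4937), alpha = 0.02
Step 1: grad_x = 2*1*1.0112 = 2.0224, grad_y = 2*3*4.4937 = 26.9622
  x_1 = 1.0112 - 0.02*2.0224 = 0.9708
  y_1 = 4.4937 - 0.02*26.9622 = 3.9545
Step 2: grad_x = 2*1*0.9708 = 1.9415, grad_y = 2*3*3.9545 = 23.7267
  x_2 = 0.9708 - 0.02*1.9415 = 0.9319
  y_2 = 3.9545 - 0.02*23.7267 = 3.4799
Step 3: grad_x = 2*1*0.9319 = 1.8638, grad_y = 2*3*3.4799 = 20.8795
  x_3 = 0.9319 - 0.02*1.8638 = 0.8946
  y_3 = 3.4799 - 0.02*20.8795 = 3.0623
Step 4: grad_x = 2*1*0.8946 = 1.7893, grad_y = 2*3*3.0623 = 18.374
  x_4 = 0.8946 - 0.02*1.7893 = 0.8589
  y_4 = 3.0623 - 0.02*18.374 = 2.6949
f(0.8589, 2.6949) = 1*0.8589^2 + 3*2.6949^2 = 22.5243


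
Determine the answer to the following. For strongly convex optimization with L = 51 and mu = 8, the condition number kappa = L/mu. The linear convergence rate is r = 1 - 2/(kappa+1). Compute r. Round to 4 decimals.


Step 1: Compute the condition number.
kappa = L/mu = 51/8 = 6.375
Step 2: Compute the convergence rate.
r = 1 - 2/(kappa + 1) = 1 - 2*mu/(L + mu) = (L - mu)/(L + mu) = 43/59 = 0.7288


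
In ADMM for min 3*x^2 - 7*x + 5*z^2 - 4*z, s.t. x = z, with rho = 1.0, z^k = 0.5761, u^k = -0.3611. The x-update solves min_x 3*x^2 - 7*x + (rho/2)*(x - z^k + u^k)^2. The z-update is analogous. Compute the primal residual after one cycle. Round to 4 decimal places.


ADMM iteration with rho = 1.0, z^k = 0.5761, u^k = -0.3611
Step 1: x-update.
Minimize 3*x^2 - 7*x + (1.0/2)*(x - 0.5761 - 0.3611)^2
FOC: (2*3 + 1.0)*x = 7 + 1.0*(0.5761 + 0.3611)
x^{k+1} = 1.1339
Step 2: z-update.
Minimize 5*z^2 - 4*z + (1.0/2)*(1.1339 - z - 0.3611)^2
FOC: (2*5 + 1.0)*z = 4 + 1.0*(1.1339 - 0.3611)
z^{k+1} = 0.4339
Step 3: u-update.
u^{k+1} = -0.3611 + 1.1339 - 0.4339 = 0.3389
Step 4: Primal residual = |1.1339 - 0.4339| = 0.7


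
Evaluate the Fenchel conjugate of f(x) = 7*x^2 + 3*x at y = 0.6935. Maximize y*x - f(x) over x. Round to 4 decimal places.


f*(y) = sup_x {y*x - a*x^2 - b*x} = sup_x {(y-b)*x - a*x^2}
FOC: (y - b) - 2a*x = 0 => x* = (y - b)/(2a)
x* = (0.6935 - 3)/(2*7) = -0.1648
f*(0.6935) = (y-b)^2/(4a) = (0.6935 - 3)^2/(4*7)
= 5.3199/28 = 0.19


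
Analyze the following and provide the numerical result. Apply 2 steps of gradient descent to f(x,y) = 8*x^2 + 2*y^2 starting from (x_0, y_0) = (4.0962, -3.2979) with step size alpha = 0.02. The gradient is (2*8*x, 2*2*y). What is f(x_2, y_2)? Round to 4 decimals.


Gradient descent on f(x,y) = 8*x^2 + 2*y^2.
Starting point: (4.0962, -3.2979), alpha = 0.02
Step 1: grad_x = 2*8*4.0962 = 65.5392, grad_y = 2*2*-3.2979 = -13.1916
  x_1 = 4.0962 - 0.02*65.5392 = 2.7854
  y_1 = -3.2979 - 0.02*-13.1916 = -3.0341
Step 2: grad_x = 2*8*2.7854 = 44.5667, grad_y = 2*2*-3.0341 = -12.1363
  x_2 = 2.7854 - 0.02*44.5667 = 1.8941
  y_2 = -3.0341 - 0.02*-12.1363 = -2.7913
f(1.8941, -2.7913) = 8*1.8941^2 + 2*(-2.7913)^2 = 44.2836


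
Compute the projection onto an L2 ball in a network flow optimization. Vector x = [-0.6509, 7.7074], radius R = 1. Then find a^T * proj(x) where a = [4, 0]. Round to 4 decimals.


Step 1: Compute ||x|| (intermediates to 6 decimals).
||x|| = sqrt((-0.6509)^2 + 7.7074^2) = 7.734836
Step 2: Project.
Since ||x|| > R, scale = R/||x|| = 1/7.734836 = 0.129285, proj(x) = scale * x
proj(x) = [-0.084152, 0.996451]
Step 3: Dot product.
a^T * proj(x) = 4*(-0.084152) + 0*0.996451 = -0.3366


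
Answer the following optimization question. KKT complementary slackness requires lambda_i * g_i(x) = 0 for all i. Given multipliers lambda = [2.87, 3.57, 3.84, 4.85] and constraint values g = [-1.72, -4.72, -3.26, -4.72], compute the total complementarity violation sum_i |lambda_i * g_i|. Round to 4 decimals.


KKT complementary slackness check:
lambda_1 * g_1 = 2.87 * -1.72 = -4.9364
lambda_2 * g_2 = 3.57 * -4.72 = -16.8504
lambda_3 * g_3 = 3.84 * -3.26 = -12.5184
lambda_4 * g_4 = 4.85 * -4.72 = -22.892
Total violation = 4.9364 + 16.8504 + 12.5184 + 22.892 = 57.1972


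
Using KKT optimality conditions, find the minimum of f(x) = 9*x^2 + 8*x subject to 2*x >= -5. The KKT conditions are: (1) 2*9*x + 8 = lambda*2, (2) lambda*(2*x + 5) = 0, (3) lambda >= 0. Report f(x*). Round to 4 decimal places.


Step 1: Try lambda = 0 (constraint inactive).
Stationarity: 2*9*x + 8 = 0
x* = -8/(2*9) = -4/9 = -0.4444 (rounded; the exact value -4/9 is used below)
Check constraint: 2*-0.4444 = -0.8888 >= -5 -- satisfied.
Step 2: Compute optimal value.
f(x*) = 9*(-4/9)^2 + 8*(-4/9) = -1.7778


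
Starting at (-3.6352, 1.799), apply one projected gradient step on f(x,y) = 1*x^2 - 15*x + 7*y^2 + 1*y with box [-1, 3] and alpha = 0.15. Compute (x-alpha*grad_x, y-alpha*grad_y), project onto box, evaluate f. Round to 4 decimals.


Step 1: Compute gradient at (-3.6352, 1.799).
grad_x = 2*1*-3.6352 - 15 = -22.2704
grad_y = 2*7*1.799 + 1 = 26.186
Step 2: Gradient step.
x_raw = -3.6352 - 0.15*-22.2704 = -0.2946
y_raw = 1.799 - 0.15*26.186 = -2.1289
Step 3: Project onto [-1, 3].
x_proj = clip(-0.2946) = -0.2946
y_proj = clip(-2.1289) = -1.0
Step 4: Evaluate f.
f(-0.2946, -1.0) = 10.5064


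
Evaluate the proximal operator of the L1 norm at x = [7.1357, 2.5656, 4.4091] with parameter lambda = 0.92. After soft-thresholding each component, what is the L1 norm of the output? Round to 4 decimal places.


Soft-thresholding with lambda = 0.92:
prox(7.1357) = sign(7.1357)*max(|7.1357| - 0.92, 0) = 6.2157
prox(2.5656) = sign(2.5656)*max(|2.5656| - 0.92, 0) = 1.6456
prox(4.4091) = sign(4.4091)*max(|4.4091| - 0.92, 0) = 3.4891
prox(x) = [6.2157, 1.6456, 3.4891]
||prox(x)||_1 = 6.2157 + 1.6456 + 3.4891 = 11.3504


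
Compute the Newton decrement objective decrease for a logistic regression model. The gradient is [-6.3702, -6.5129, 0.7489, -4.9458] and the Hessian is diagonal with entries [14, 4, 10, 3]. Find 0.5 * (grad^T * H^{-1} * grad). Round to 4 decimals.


Step 1: H is diagonal, so H^(-1) * g = [-0.455, -1.6282, 0.0749, -1.6486].
Step 2: g^T H^(-1) g = sum_i g_i^2 / H_ii
  = (-6.3702)^2/14 + (-6.5129)^2/4 + (0.7489)^2/10 + (-4.9458)^2/3
  = 2.8985 + 10.6045 + 0.0561 + 8.1536 = 21.7127
Step 3: Objective decrease = 0.5 * g^T H^(-1) g = 10.8564


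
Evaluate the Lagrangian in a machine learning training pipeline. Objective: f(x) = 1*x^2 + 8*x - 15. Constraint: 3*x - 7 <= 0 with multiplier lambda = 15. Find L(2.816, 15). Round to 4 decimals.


Step 1: Evaluate f(x).
f(2.816) = 1*2.816^2 + 8*2.816 - 15 = 15.4579
Step 2: Evaluate g(x).
g(2.816) = 3*2.816 - 7 = 1.448
Step 3: Compute Lagrangian.
L = 15.4579 + 15*1.448 = 37.1779


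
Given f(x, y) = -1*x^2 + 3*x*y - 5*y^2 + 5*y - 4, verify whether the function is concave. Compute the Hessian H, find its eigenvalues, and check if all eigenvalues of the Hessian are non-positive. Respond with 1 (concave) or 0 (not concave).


The Hessian of f(x,y) = -1*x^2 + 3*x*y - 5*y^2 + 5*y - 4 is:
H = [[-2, 3], [3, -10]]
Trace = -2 - 10 = -12
Determinant = -2*-10 - (3)^2 = 11
Discriminant = (-12)^2 - 4*11 = 100.0
Eigenvalues: lambda_1 = -11.0, lambda_2 = -1.0
The function is concave.

1


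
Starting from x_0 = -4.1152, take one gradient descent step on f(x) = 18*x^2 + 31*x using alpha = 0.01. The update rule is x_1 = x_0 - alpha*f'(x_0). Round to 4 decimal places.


We compute the gradient at x_0 and apply the update.
f'(x) = 36*x + 31
f'(-4.1152) = 36*-4.1152 + 31 = -117.1472
x_1 = -4.1152 - 0.01*-117.1472 = -2.9437


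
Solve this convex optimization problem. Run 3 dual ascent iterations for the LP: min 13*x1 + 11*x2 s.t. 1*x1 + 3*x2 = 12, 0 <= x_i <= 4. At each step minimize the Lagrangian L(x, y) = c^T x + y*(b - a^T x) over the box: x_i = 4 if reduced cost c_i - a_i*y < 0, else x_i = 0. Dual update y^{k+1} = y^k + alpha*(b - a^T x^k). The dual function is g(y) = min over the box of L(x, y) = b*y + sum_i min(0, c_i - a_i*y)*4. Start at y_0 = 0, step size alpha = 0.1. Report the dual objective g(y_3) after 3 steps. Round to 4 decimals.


Dual ascent for LP: min 13*x1 + 11*x2, 1*x1 + 3*x2 = 12, 0 <= x_i <= 4
Step 1: y^k = 0.0, reduced costs: (13.0, 11.0)
  x^k = (0.0, 0.0), subgradient = b - a^T x = 12.0
  y^{k+1} = 0.0 + 0.1*12.0 = 1.2
Step 2: y^k = 1.2, reduced costs: (11.8, 7.4)
  x^k = (0.0, 0.0), subgradient = b - a^T x = 12.0
  y^{k+1} = 1.2 + 0.1*12.0 = 2.4
Step 3: y^k = 2.4, reduced costs: (10.6, 3.8)
  x^k = (0.0, 0.0), subgradient = b - a^T x = 12.0
  y^{k+1} = 2.4 + 0.1*12.0 = 3.6
Dual objective at y_3 = 3.6: reduced costs (9.4, 0.2), box minimizer x = (0.0, 0.0)
g(y_3) = b*y + (c1 - a1*y)*x1 + (c2 - a2*y)*x2 = 12*3.6 + 9.4*0.0 + 0.2*0.0 = 43.2 + 0.0 + 0.0 = 43.2


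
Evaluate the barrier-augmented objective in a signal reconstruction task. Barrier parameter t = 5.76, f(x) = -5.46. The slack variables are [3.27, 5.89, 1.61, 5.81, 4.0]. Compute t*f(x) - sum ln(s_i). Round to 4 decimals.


Step 1: Compute log-barrier.
ln values: [1.1848, 1.7733, 0.4762, 1.7596, 1.3863]
phi = -(1.1848 + 1.7733 + 0.4762 + 1.7596 + 1.3863) = -6.5802
Step 2: Compute augmented objective.
t*f(x) = 5.76*-5.46 = -31.4496
Total = -31.4496 - 6.5802 = -38.0298


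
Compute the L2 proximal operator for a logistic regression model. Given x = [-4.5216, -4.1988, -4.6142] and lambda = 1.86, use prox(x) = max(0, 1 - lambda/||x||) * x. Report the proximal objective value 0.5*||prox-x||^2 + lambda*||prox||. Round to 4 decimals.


Step 1: Compute ||x||.
||x|| = 7.7049
Step 2: Compute scaling factor.
scale = max(0, 1 - 1.86/7.7049) = 0.7586
Step 3: prox(x) = [-3.4301, -3.1852, -3.5003]
||prox(x)|| = 5.8449
Step 4: Proximal objective.
0.5*||prox-x||^2 = 1.7298
lambda*||prox|| = 10.8715
Total = 12.6013


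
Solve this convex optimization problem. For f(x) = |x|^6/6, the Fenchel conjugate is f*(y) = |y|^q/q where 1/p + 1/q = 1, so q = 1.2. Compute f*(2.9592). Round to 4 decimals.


The conjugate exponent q satisfies 1/p + 1/q = 1.
p = 6, so q = 6/(6 - 1) = 1.2
|y|^q = 2.9592^1.2 = 3.6763
f*(2.9592) = 3.6763 / 1.2 = 3.0636


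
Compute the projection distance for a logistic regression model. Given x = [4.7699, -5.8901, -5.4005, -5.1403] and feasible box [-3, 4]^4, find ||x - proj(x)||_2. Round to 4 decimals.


Project each component onto [-3, 4].
clip(4.7699) = 4.0, clip(-5.8901) = -3.0, clip(-5.4005) = -3.0, clip(-5.1403) = -3.0
Projection = [4.0, -3.0, -3.0, -3.0]
Squared diffs: [0.5927, 8.3527, 5.7624, 4.5809]
Distance = sqrt(19.2887) = 4.3919


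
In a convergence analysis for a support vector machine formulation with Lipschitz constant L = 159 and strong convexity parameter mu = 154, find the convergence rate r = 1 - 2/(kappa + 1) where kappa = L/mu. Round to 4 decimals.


Step 1: Compute the condition number.
kappa = L/mu = 159/154 = 1.0325
Step 2: Compute the convergence rate.
r = 1 - 2/(kappa + 1) = 1 - 2*mu/(L + mu) = (L - mu)/(L + mu) = 5/313 = 0.016


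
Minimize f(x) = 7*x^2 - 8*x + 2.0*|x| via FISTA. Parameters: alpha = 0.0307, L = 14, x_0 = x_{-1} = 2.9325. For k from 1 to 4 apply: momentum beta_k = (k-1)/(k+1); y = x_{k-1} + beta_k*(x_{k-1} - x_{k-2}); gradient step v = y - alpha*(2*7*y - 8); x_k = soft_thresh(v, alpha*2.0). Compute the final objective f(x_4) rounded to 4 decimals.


FISTA on f(x) = 7*x^2 - 8*x + 2.0*|x|
L = 14, alpha = 0.0307
Iteration 1: beta = 0.0, y = 2.9325 + 0.0*(2.9325 - 2.9325) = 2.9325
  grad(y) = 33.055, v = y - alpha*grad = 1.9177
  prox(v) = soft_thresh(1.9177, 0.0614) = 1.8563
Iteration 2: beta = 0.3333, y = 1.8563 + 0.3333*(1.8563 - 2.9325) = 1.4976
  grad(y) = 12.9661, v = y - alpha*grad = 1.0995
  prox(v) = soft_thresh(1.0995, 0.0614) = 1.0381
Iteration 3: beta = 0.5, y = 1.0381 + 0.5*(1.0381 - 1.8563) = 0.629
  grad(y) = 0.8064, v = y - alpha*grad = 0.6043
  prox(v) = soft_thresh(0.6043, 0.0614) = 0.5429
Iteration 4: beta = 0.6, y = 0.5429 + 0.6*(0.5429 - 1.0381) = 0.2457
  grad(y) = -4.5599, v = y - alpha*grad = 0.3857
  prox(v) = soft_thresh(0.3857, 0.0614) = 0.3243
f(x_4) = 7*0.3243^2 - 8*0.3243 + 2.0*|0.3243| = -1.2096


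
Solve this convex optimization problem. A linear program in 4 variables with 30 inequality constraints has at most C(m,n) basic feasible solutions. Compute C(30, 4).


Each vertex corresponds to some choice of n active constraints out of m, so the number of vertices is at most C(m, n) = m! / (n!(m-n)!).
m = 30, n = 4
Numerator: 30 * 29 * 28 * 27
Denominator: 4! = 24
C(30, 4) = 27405


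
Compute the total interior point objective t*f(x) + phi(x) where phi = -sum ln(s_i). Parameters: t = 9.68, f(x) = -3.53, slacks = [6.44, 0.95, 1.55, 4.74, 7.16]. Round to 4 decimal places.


Step 1: Compute log-barrier.
ln values: [1.8625, -0.0513, 0.4383, 1.556, 1.9685]
phi = -(1.8625 - 0.0513 + 0.4383 + 1.556 + 1.9685) = -5.774
Step 2: Compute augmented objective.
t*f(x) = 9.68*-3.53 = -34.1704
Total = -34.1704 - 5.774 = -39.9444


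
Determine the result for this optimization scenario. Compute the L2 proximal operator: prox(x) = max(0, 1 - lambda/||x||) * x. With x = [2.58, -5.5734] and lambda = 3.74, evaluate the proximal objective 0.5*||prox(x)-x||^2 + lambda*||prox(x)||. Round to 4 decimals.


Step 1: Compute ||x||.
||x|| = 6.1416
Step 2: Compute scaling factor.
scale = max(0, 1 - 3.74/6.1416) = 0.391
Step 3: prox(x) = [1.0089, -2.1794]
||prox(x)|| = 2.4016
Step 4: Proximal objective.
0.5*||prox-x||^2 = 6.9938
lambda*||prox|| = 8.982
Total = 15.9758


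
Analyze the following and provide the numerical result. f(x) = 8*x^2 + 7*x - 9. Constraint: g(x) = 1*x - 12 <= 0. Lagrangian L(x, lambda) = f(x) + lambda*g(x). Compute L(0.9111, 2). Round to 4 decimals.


Step 1: Evaluate f(x).
f(0.9111) = 8*0.9111^2 + 7*0.9111 - 9 = 4.0185
Step 2: Evaluate g(x).
g(0.9111) = 1*0.9111 - 12 = -11.0889
Step 3: Compute Lagrangian.
L = 4.0185 + 2*-11.0889 = -18.1593


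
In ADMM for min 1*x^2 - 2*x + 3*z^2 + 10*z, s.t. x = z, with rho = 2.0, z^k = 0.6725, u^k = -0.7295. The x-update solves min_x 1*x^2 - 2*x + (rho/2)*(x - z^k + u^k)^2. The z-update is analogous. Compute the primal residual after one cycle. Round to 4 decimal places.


ADMM iteration with rho = 2.0, z^k = 0.6725, u^k = -0.7295
Step 1: x-update.
Minimize 1*x^2 - 2*x + (2.0/2)*(x - 0.6725 - 0.7295)^2
FOC: (2*1 + 2.0)*x = 2 + 2.0*(0.6725 + 0.7295)
x^{k+1} = 1.201
Step 2: z-update.
Minimize 3*z^2 + 10*z + (2.0/2)*(1.201 - z - 0.7295)^2
FOC: (2*3 + 2.0)*z = -10 + 2.0*(1.201 - 0.7295)
z^{k+1} = -1.1321
Step 3: u-update.
u^{k+1} = -0.7295 + 1.201 + 1.1321 = 1.6036
Step 4: Primal residual = |1.201 + 1.1321| = 2.3331


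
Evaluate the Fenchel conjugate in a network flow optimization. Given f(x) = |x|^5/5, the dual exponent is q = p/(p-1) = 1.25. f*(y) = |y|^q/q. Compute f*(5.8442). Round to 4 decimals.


The conjugate exponent q satisfies 1/p + 1/q = 1.
p = 5, so q = 5/(5 - 1) = 1.25
|y|^q = 5.8442^1.25 = 9.0867
f*(5.8442) = 9.0867 / 1.25 = 7.2694


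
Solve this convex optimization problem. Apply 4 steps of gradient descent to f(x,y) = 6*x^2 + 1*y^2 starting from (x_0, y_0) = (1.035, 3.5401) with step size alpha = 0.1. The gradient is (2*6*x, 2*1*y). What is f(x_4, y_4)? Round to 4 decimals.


Gradient descent on f(x,y) = 6*x^2 + 1*y^2.
Starting point: (1.035, 3.5401), alpha = 0.1
Step 1: grad_x = 2*6*1.035 = 12.42, grad_y = 2*1*3.5401 = 7.0802
  x_1 = 1.035 - 0.1*12.42 = -0.207
  y_1 = 3.5401 - 0.1*7.0802 = 2.8321
Step 2: grad_x = 2*6*-0.207 = -2.484, grad_y = 2*1*2.8321 = 5.6642
  x_2 = -0.207 - 0.1*-2.484 = 0.0414
  y_2 = 2.8321 - 0.1*5.6642 = 2.2657
Step 3: grad_x = 2*6*0.0414 = 0.4968, grad_y = 2*1*2.2657 = 4.5313
  x_3 = 0.0414 - 0.1*0.4968 = -0.0083
  y_3 = 2.2657 - 0.1*4.5313 = 1.8125
Step 4: grad_x = 2*6*-0.0083 = -0.0994, grad_y = 2*1*1.8125 = 3.6251
  x_4 = -0.0083 - 0.1*-0.0994 = 0.0017
  y_4 = 1.8125 - 0.1*3.6251 = 1.45
f(0.0017, 1.45) = 6*0.0017^2 + 1*1.45^2 = 2.1026


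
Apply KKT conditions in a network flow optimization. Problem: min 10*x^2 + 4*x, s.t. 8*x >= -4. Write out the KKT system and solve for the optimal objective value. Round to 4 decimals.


Step 1: Try lambda = 0 (constraint inactive).
Stationarity: 2*10*x + 4 = 0
x* = -4/(2*10) = -0.2
Check constraint: 8*-0.2 = -1.6 >= -4 -- satisfied.
Step 2: Compute optimal value.
f(x*) = 10*(-0.2)^2 + 4*(-0.2) = -0.4


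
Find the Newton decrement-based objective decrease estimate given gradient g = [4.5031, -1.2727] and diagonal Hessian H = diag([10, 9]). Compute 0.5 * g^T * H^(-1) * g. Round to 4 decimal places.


Step 1: H is diagonal, so H^(-1) * g = [0.4503, -0.1414].
Step 2: g^T H^(-1) g = sum_i g_i^2 / H_ii
  = (4.5031)^2/10 + (-1.2727)^2/9
  = 2.0278 + 0.18 = 2.2078
Step 3: Objective decrease = 0.5 * g^T H^(-1) g = 1.1039


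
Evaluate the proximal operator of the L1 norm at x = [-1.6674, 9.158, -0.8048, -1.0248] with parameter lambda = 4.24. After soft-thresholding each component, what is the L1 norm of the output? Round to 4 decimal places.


Soft-thresholding with lambda = 4.24:
prox(-1.6674) = sign(-1.6674)*max(|-1.6674| - 4.24, 0) = 0.0
prox(9.158) = sign(9.158)*max(|9.158| - 4.24, 0) = 4.918
prox(-0.8048) = sign(-0.8048)*max(|-0.8048| - 4.24, 0) = 0.0
prox(-1.0248) = sign(-1.0248)*max(|-1.0248| - 4.24, 0) = 0.0
prox(x) = [0.0, 4.918, 0.0, 0.0]
||prox(x)||_1 = 0.0 + 4.918 + 0.0 + 0.0 = 4.918


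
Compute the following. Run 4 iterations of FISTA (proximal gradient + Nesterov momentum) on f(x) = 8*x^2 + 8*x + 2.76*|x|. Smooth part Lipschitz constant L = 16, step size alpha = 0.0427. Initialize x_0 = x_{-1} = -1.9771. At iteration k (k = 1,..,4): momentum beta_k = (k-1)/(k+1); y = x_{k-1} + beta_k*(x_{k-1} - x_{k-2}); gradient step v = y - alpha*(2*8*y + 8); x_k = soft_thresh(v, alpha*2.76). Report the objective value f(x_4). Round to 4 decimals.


FISTA on f(x) = 8*x^2 + 8*x + 2.76*|x|
L = 16, alpha = 0.0427
Iteration 1: beta = 0.0, y = -1.9771 + 0.0*(-1.9771 + 1.9771) = -1.9771
  grad(y) = -23.6336, v = y - alpha*grad = -0.9679
  prox(v) = soft_thresh(-0.9679, 0.1179) = -0.8501
Iteration 2: beta = 0.3333, y = -0.8501 + 0.3333*(-0.8501 + 1.9771) = -0.4744
  grad(y) = 0.4092, v = y - alpha*grad = -0.4919
  prox(v) = soft_thresh(-0.4919, 0.1179) = -0.374
Iteration 3: beta = 0.5, y = -0.374 + 0.5*(-0.374 + 0.8501) = -0.136
  grad(y) = 5.8237, v = y - alpha*grad = -0.3847
  prox(v) = soft_thresh(-0.3847, 0.1179) = -0.2668
Iteration 4: beta = 0.6, y = -0.2668 + 0.6*(-0.2668 + 0.374) = -0.2025
  grad(y) = 4.7597, v = y - alpha*grad = -0.4058
  prox(v) = soft_thresh(-0.4058, 0.1179) = -0.2879
f(x_4) = 8*(-0.2879)^2 + 8*(-0.2879) + 2.76*|-0.2879| = -0.8455


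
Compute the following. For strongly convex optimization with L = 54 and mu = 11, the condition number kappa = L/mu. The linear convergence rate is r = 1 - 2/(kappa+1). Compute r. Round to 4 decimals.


Step 1: Compute the condition number.
kappa = L/mu = 54/11 = 4.9091
Step 2: Compute the convergence rate.
r = 1 - 2/(kappa + 1) = 1 - 2*mu/(L + mu) = (L - mu)/(L + mu) = 43/65 = 0.6615


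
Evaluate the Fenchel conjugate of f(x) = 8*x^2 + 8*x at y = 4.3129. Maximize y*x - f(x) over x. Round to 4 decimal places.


f*(y) = sup_x {y*x - a*x^2 - b*x} = sup_x {(y-b)*x - a*x^2}
FOC: (y - b) - 2a*x = 0 => x* = (y - b)/(2a)
x* = (4.3129 - 8)/(2*8) = -0.2304
f*(4.3129) = (y-b)^2/(4a) = (4.3129 - 8)^2/(4*8)
= 13.5947/32 = 0.4248


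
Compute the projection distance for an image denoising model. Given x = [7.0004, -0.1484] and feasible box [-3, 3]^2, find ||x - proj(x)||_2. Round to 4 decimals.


Project each component onto [-3, 3].
clip(7.0004) = 3.0, clip(-0.1484) = -0.1484
Projection = [3.0, -0.1484]
Squared diffs: [16.0032, 0.0]
Distance = sqrt(16.0032) = 4.0004


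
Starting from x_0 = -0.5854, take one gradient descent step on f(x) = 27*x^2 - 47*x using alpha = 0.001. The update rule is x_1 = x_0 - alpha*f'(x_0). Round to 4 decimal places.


We compute the gradient at x_0 and apply the update.
f'(x) = 54*x - 47
f'(-0.5854) = 54*-0.5854 - 47 = -78.6116
x_1 = -0.5854 - 0.001*-78.6116 = -0.5068


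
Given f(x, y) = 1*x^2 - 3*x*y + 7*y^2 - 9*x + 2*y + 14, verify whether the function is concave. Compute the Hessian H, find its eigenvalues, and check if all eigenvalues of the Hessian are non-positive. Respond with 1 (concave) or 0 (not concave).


The Hessian of f(x,y) = 1*x^2 - 3*x*y + 7*y^2 - 9*x + 2*y + 14 is:
H = [[2, -3], [-3, 14]]
Trace = 2 + 14 = 16
Determinant = 2*14 - (-3)^2 = 19
Discriminant = (16)^2 - 4*19 = 180.0
Eigenvalues: lambda_1 = 1.2918, lambda_2 = 14.7082
The function is not concave.

0


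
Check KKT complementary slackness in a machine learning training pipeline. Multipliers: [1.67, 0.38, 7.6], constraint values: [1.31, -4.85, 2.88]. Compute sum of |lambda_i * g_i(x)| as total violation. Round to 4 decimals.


KKT complementary slackness check:
lambda_1 * g_1 = 1.67 * 1.31 = 2.1877
lambda_2 * g_2 = 0.38 * -4.85 = -1.843
lambda_3 * g_3 = 7.6 * 2.88 = 21.888
Total violation = 2.1877 + 1.843 + 21.888 = 25.9187


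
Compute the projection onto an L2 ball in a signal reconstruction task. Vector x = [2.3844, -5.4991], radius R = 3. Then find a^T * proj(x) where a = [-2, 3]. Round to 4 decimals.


Step 1: Compute ||x|| (intermediates to 6 decimals).
||x|| = sqrt(2.3844^2 + (-5.4991)^2) = 5.993785
Step 2: Project.
Since ||x|| > R, scale = R/||x|| = 3/5.993785 = 0.500518, proj(x) = scale * x
proj(x) = [1.193435, -2.752399]
Step 3: Dot product.
a^T * proj(x) = -2*1.193435 + 3*(-2.752399) = -10.6441


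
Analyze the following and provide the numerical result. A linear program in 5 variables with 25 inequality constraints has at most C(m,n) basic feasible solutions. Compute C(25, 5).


Each vertex corresponds to some choice of n active constraints out of m, so the number of vertices is at most C(m, n) = m! / (n!(m-n)!).
m = 25, n = 5
Numerator: 25 * 24 * 23 * 22 * 21
Denominator: 5! = 120
C(25, 5) = 53130


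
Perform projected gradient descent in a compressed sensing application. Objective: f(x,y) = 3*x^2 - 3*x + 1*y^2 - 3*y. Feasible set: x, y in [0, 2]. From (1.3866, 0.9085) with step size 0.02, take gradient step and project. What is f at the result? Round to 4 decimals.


Step 1: Compute gradient at (1.3866, 0.9085).
grad_x = 2*3*1.3866 - 3 = 5.3196
grad_y = 2*1*0.9085 - 3 = -1.183
Step 2: Gradient step.
x_raw = 1.3866 - 0.02*5.3196 = 1.2802
y_raw = 0.9085 - 0.02*-1.183 = 0.9322
Step 3: Project onto [0, 2].
x_proj = clip(1.2802) = 1.2802
y_proj = clip(0.9322) = 0.9322
Step 4: Evaluate f.
f(1.2802, 0.9322) = -0.8514


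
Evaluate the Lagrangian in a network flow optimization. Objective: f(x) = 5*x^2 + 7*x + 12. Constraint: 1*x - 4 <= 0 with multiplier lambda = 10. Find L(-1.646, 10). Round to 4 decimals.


Step 1: Evaluate f(x).
f(-1.646) = 5*(-1.646)^2 + 7*(-1.646) + 12 = 14.0246
Step 2: Evaluate g(x).
g(-1.646) = 1*-1.646 - 4 = -5.646
Step 3: Compute Lagrangian.
L = 14.0246 + 10*-5.646 = -42.4354


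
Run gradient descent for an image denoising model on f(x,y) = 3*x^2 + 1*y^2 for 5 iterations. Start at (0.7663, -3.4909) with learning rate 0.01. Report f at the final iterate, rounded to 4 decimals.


Gradient descent on f(x,y) = 3*x^2 + 1*y^2.
Starting point: (0.7663, -3.4909), alpha = 0.01
Step 1: grad_x = 2*3*0.7663 = 4.5978, grad_y = 2*1*-3.4909 = -6.9818
  x_1 = 0.7663 - 0.01*4.5978 = 0.7203
  y_1 = -3.4909 - 0.01*-6.9818 = -3.4211
Step 2: grad_x = 2*3*0.7203 = 4.3219, grad_y = 2*1*-3.4211 = -6.8422
  x_2 = 0.7203 - 0.01*4.3219 = 0.6771
  y_2 = -3.4211 - 0.01*-6.8422 = -3.3527
Step 3: grad_x = 2*3*0.6771 = 4.0626, grad_y = 2*1*-3.3527 = -6.7053
  x_3 = 0.6771 - 0.01*4.0626 = 0.6365
  y_3 = -3.3527 - 0.01*-6.7053 = -3.2856
Step 4: grad_x = 2*3*0.6365 = 3.8189, grad_y = 2*1*-3.2856 = -6.5712
  x_4 = 0.6365 - 0.01*3.8189 = 0.5983
  y_4 = -3.2856 - 0.01*-6.5712 = -3.2199
Step 5: grad_x = 2*3*0.5983 = 3.5897, grad_y = 2*1*-3.2199 = -6.4398
  x_5 = 0.5983 - 0.01*3.5897 = 0.5624
  y_5 = -3.2199 - 0.01*-6.4398 = -3.1555
f(0.5624, -3.1555) = 3*0.5624^2 + 1*(-3.1555)^2 = 10.906


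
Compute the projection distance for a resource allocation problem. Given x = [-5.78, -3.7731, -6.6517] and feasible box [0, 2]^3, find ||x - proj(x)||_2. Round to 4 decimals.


Project each component onto [0, 2].
clip(-5.78) = 0.0, clip(-3.7731) = 0.0, clip(-6.6517) = 0.0
Projection = [0.0, 0.0, 0.0]
Squared diffs: [33.4084, 14.2363, 44.2451]
Distance = sqrt(91.8898) = 9.5859


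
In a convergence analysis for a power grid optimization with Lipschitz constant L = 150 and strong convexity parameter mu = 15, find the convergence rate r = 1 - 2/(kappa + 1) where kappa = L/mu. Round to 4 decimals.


Step 1: Compute the condition number.
kappa = L/mu = 150/15 = 10.0
Step 2: Compute the convergence rate.
r = 1 - 2/(kappa + 1) = 1 - 2*mu/(L + mu) = (L - mu)/(L + mu) = 135/165 = 0.8182


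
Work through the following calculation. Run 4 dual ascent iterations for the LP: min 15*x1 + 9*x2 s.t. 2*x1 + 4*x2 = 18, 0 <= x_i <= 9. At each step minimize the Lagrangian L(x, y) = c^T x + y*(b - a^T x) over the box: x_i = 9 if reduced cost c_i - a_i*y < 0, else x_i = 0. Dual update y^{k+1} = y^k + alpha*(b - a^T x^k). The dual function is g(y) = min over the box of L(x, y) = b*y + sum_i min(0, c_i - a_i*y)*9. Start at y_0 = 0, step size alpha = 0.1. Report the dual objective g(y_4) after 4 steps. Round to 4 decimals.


Dual ascent for LP: min 15*x1 + 9*x2, 2*x1 + 4*x2 = 18, 0 <= x_i <= 9
Step 1: y^k = 0.0, reduced costs: (15.0, 9.0)
  x^k = (0.0, 0.0), subgradient = b - a^T x = 18.0
  y^{k+1} = 0.0 + 0.1*18.0 = 1.8
Step 2: y^k = 1.8, reduced costs: (11.4, 1.8)
  x^k = (0.0, 0.0), subgradient = b - a^T x = 18.0
  y^{k+1} = 1.8 + 0.1*18.0 = 3.6
Step 3: y^k = 3.6, reduced costs: (7.8, -5.4)
  x^k = (0.0, 9.0), subgradient = b - a^T x = -18.0
  y^{k+1} = 3.6 + 0.1*-18.0 = 1.8
Step 4: y^k = 1.8, reduced costs: (11.4, 1.8)
  x^k = (0.0, 0.0), subgradient = b - a^T x = 18.0
  y^{k+1} = 1.8 + 0.1*18.0 = 3.6
Dual objective at y_4 = 3.6: reduced costs (7.8, -5.4), box minimizer x = (0.0, 9.0)
g(y_4) = b*y + (c1 - a1*y)*x1 + (c2 - a2*y)*x2 = 18*3.6 + 7.8*0.0 + (-5.4)*9.0 = 64.8 + 0.0 - 48.6 = 16.2
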